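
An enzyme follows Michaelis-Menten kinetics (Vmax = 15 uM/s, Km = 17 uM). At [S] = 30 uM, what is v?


v = Vmax * [S] / (Km + [S])
v = 15 * 30 / (17 + 30)
v = 9.5745 uM/s

9.5745 uM/s


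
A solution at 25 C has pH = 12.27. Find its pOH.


pOH = 14 - pH
pOH = 14 - 12.27
pOH = 1.73

1.73


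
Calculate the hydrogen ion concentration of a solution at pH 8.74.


[H+] = 10^(-pH)
[H+] = 10^(-8.74)
[H+] = 1.820e-09 M

1.820e-09 M


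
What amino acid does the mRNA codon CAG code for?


Standard genetic code lookup.
Codon CAG -> Gln

Gln


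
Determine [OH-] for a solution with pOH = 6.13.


[OH-] = 10^(-pOH)
[OH-] = 10^(-6.13)
[OH-] = 7.413e-07 M

7.413e-07 M


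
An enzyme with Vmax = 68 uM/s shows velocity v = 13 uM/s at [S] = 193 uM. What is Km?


Km = [S] * (Vmax - v) / v
Km = 193 * (68 - 13) / 13
Km = 816.5385 uM

816.5385 uM


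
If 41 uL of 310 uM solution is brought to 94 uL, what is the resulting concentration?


C2 = C1 * V1 / V2
C2 = 310 * 41 / 94
C2 = 135.2128 uM

135.2128 uM


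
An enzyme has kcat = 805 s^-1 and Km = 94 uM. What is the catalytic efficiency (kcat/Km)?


Catalytic efficiency = kcat / Km
= 805 / 94
= 8.5638 uM^-1*s^-1

8.5638 uM^-1*s^-1


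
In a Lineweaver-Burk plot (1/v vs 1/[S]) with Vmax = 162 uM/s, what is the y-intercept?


y-intercept = 1/Vmax
= 1/162
= 0.0062 s/uM

0.0062 s/uM


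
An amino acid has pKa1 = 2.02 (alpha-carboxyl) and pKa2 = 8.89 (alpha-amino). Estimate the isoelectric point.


pI = (pKa1 + pKa2) / 2
pI = (2.02 + 8.89) / 2
pI = 5.455

5.455


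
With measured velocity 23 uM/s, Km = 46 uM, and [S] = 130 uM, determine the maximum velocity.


Vmax = v * (Km + [S]) / [S]
Vmax = 23 * (46 + 130) / 130
Vmax = 31.1385 uM/s

31.1385 uM/s


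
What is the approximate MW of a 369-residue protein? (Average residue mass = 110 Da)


MW = n_residues * 110 Da
MW = 369 * 110
MW = 40590 Da

40590 Da


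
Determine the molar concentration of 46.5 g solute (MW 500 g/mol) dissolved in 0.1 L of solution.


C = (mass / MW) / volume
C = (46.5 / 500) / 0.1
C = 0.93 M

0.93 M


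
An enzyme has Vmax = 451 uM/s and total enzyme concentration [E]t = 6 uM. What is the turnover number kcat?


kcat = Vmax / [E]t
kcat = 451 / 6
kcat = 75.1667 s^-1

75.1667 s^-1


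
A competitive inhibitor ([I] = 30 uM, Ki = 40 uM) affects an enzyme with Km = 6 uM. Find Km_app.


Km_app = Km * (1 + [I]/Ki)
Km_app = 6 * (1 + 30/40)
Km_app = 10.5 uM

10.5 uM


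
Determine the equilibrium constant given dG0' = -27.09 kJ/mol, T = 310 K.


Keq = exp(-dG0 * 1000 / (R * T))
Keq = exp(-(-27.09) * 1000 / (8.314 * 310))
Keq = 36711.1849

36711.1849


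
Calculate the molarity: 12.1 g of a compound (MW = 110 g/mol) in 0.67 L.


C = (mass / MW) / volume
C = (12.1 / 110) / 0.67
C = 0.1642 M

0.1642 M


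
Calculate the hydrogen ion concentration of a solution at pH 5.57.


[H+] = 10^(-pH)
[H+] = 10^(-5.57)
[H+] = 2.692e-06 M

2.692e-06 M


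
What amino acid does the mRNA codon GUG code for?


Standard genetic code lookup.
Codon GUG -> Val

Val


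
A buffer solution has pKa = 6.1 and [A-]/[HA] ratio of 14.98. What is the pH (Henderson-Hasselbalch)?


pH = pKa + log10([A-]/[HA])
pH = 6.1 + log10(14.98)
pH = 7.2755

7.2755


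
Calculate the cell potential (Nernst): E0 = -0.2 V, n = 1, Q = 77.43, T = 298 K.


E = E0 - (RT/nF) * ln(Q)
E = -0.2 - (8.314 * 298 / (1 * 96485)) * ln(77.43)
E = -0.3117 V

-0.3117 V


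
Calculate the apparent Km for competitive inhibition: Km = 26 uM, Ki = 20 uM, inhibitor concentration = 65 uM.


Km_app = Km * (1 + [I]/Ki)
Km_app = 26 * (1 + 65/20)
Km_app = 110.5 uM

110.5 uM


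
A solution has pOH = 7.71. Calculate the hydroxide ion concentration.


[OH-] = 10^(-pOH)
[OH-] = 10^(-7.71)
[OH-] = 1.950e-08 M

1.950e-08 M


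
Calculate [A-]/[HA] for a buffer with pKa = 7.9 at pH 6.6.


[A-]/[HA] = 10^(pH - pKa)
= 10^(6.6 - 7.9)
= 0.0501

0.0501


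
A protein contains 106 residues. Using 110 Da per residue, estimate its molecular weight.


MW = n_residues * 110 Da
MW = 106 * 110
MW = 11660 Da

11660 Da


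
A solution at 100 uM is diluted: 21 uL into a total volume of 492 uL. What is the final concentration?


C2 = C1 * V1 / V2
C2 = 100 * 21 / 492
C2 = 4.2683 uM

4.2683 uM


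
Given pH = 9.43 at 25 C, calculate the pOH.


pOH = 14 - pH
pOH = 14 - 9.43
pOH = 4.57

4.57


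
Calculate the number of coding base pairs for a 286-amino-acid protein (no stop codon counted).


Each amino acid = 1 codon = 3 bp
bp = 286 * 3 = 858 bp

858 bp


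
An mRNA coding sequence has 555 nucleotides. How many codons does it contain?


codons = nucleotides / 3
codons = 555 / 3 = 185

185


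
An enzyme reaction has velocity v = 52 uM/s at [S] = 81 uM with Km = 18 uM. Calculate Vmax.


Vmax = v * (Km + [S]) / [S]
Vmax = 52 * (18 + 81) / 81
Vmax = 63.5556 uM/s

63.5556 uM/s


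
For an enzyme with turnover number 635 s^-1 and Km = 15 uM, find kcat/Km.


Catalytic efficiency = kcat / Km
= 635 / 15
= 42.3333 uM^-1*s^-1

42.3333 uM^-1*s^-1


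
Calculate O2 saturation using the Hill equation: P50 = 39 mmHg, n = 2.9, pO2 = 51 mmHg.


Y = pO2^n / (P50^n + pO2^n)
Y = 51^2.9 / (39^2.9 + 51^2.9)
Y = 68.52%

68.52%


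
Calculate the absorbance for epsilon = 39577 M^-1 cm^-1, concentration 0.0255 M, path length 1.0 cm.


A = epsilon * c * l
A = 39577 * 0.0255 * 1.0
A = 1009.2135

1009.2135


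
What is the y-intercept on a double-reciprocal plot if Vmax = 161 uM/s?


y-intercept = 1/Vmax
= 1/161
= 0.0062 s/uM

0.0062 s/uM


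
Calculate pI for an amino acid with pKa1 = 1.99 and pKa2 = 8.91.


pI = (pKa1 + pKa2) / 2
pI = (1.99 + 8.91) / 2
pI = 5.45

5.45


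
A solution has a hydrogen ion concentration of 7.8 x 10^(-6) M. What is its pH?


pH = -log10([H+])
pH = -log10(7.8 x 10^(-6))
pH = 5.1079

5.1079


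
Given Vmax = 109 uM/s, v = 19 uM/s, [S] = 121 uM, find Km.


Km = [S] * (Vmax - v) / v
Km = 121 * (109 - 19) / 19
Km = 573.1579 uM

573.1579 uM


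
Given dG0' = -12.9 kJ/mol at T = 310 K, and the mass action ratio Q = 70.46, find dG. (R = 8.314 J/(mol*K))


dG = dG0' + RT * ln(Q) / 1000
dG = -12.9 + 8.314 * 310 * ln(70.46) / 1000
dG = -1.9333 kJ/mol

-1.9333 kJ/mol


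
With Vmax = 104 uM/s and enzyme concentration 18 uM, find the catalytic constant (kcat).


kcat = Vmax / [E]t
kcat = 104 / 18
kcat = 5.7778 s^-1

5.7778 s^-1


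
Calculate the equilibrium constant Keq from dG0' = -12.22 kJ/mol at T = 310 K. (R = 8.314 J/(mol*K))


Keq = exp(-dG0 * 1000 / (R * T))
Keq = exp(-(-12.22) * 1000 / (8.314 * 310))
Keq = 114.5856

114.5856


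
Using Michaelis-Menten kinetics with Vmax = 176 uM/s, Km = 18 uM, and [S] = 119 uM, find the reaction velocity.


v = Vmax * [S] / (Km + [S])
v = 176 * 119 / (18 + 119)
v = 152.8759 uM/s

152.8759 uM/s


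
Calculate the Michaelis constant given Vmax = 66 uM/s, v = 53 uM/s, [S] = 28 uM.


Km = [S] * (Vmax - v) / v
Km = 28 * (66 - 53) / 53
Km = 6.8679 uM

6.8679 uM


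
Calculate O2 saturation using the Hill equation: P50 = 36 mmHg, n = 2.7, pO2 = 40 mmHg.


Y = pO2^n / (P50^n + pO2^n)
Y = 40^2.7 / (36^2.7 + 40^2.7)
Y = 57.06%

57.06%


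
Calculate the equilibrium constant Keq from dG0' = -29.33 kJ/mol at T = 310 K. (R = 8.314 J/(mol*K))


Keq = exp(-dG0 * 1000 / (R * T))
Keq = exp(-(-29.33) * 1000 / (8.314 * 310))
Keq = 87548.6459

87548.6459


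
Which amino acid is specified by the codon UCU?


Standard genetic code lookup.
Codon UCU -> Ser

Ser


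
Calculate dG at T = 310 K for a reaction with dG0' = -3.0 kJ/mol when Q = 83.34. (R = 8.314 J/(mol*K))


dG = dG0' + RT * ln(Q) / 1000
dG = -3.0 + 8.314 * 310 * ln(83.34) / 1000
dG = 8.3994 kJ/mol

8.3994 kJ/mol


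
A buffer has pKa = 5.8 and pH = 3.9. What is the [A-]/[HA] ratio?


[A-]/[HA] = 10^(pH - pKa)
= 10^(3.9 - 5.8)
= 0.0126

0.0126


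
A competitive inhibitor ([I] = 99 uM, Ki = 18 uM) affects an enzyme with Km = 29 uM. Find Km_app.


Km_app = Km * (1 + [I]/Ki)
Km_app = 29 * (1 + 99/18)
Km_app = 188.5 uM

188.5 uM


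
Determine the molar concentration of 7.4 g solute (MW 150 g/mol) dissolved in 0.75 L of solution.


C = (mass / MW) / volume
C = (7.4 / 150) / 0.75
C = 0.0658 M

0.0658 M


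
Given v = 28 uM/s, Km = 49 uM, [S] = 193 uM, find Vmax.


Vmax = v * (Km + [S]) / [S]
Vmax = 28 * (49 + 193) / 193
Vmax = 35.1088 uM/s

35.1088 uM/s


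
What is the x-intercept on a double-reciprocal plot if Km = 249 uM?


x-intercept = -1/Km
= -1/249
= -0.004 1/uM

-0.004 1/uM


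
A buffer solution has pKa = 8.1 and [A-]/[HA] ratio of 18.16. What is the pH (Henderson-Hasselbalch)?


pH = pKa + log10([A-]/[HA])
pH = 8.1 + log10(18.16)
pH = 9.3591

9.3591


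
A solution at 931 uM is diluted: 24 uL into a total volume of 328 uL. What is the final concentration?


C2 = C1 * V1 / V2
C2 = 931 * 24 / 328
C2 = 68.122 uM

68.122 uM


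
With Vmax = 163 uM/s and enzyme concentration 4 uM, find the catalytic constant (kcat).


kcat = Vmax / [E]t
kcat = 163 / 4
kcat = 40.75 s^-1

40.75 s^-1


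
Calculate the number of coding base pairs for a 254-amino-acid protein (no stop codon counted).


Each amino acid = 1 codon = 3 bp
bp = 254 * 3 = 762 bp

762 bp


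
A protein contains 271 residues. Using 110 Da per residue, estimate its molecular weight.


MW = n_residues * 110 Da
MW = 271 * 110
MW = 29810 Da

29810 Da


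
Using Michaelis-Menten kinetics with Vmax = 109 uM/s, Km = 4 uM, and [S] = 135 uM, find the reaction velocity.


v = Vmax * [S] / (Km + [S])
v = 109 * 135 / (4 + 135)
v = 105.8633 uM/s

105.8633 uM/s


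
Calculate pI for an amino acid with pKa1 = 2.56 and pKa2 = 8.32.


pI = (pKa1 + pKa2) / 2
pI = (2.56 + 8.32) / 2
pI = 5.44

5.44


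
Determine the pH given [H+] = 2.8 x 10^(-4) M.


pH = -log10([H+])
pH = -log10(2.8 x 10^(-4))
pH = 3.5528

3.5528


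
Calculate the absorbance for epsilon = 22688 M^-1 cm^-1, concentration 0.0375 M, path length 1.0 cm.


A = epsilon * c * l
A = 22688 * 0.0375 * 1.0
A = 850.8

850.8


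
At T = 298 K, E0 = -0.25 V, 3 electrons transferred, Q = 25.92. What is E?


E = E0 - (RT/nF) * ln(Q)
E = -0.25 - (8.314 * 298 / (3 * 96485)) * ln(25.92)
E = -0.2779 V

-0.2779 V


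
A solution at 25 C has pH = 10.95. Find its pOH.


pOH = 14 - pH
pOH = 14 - 10.95
pOH = 3.05

3.05


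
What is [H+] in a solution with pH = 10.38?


[H+] = 10^(-pH)
[H+] = 10^(-10.38)
[H+] = 4.169e-11 M

4.169e-11 M


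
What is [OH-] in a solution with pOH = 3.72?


[OH-] = 10^(-pOH)
[OH-] = 10^(-3.72)
[OH-] = 1.905e-04 M

1.905e-04 M


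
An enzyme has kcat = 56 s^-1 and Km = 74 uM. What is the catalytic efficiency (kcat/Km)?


Catalytic efficiency = kcat / Km
= 56 / 74
= 0.7568 uM^-1*s^-1

0.7568 uM^-1*s^-1


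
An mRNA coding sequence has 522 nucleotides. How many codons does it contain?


codons = nucleotides / 3
codons = 522 / 3 = 174

174


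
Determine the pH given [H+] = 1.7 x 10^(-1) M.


pH = -log10([H+])
pH = -log10(1.7 x 10^(-1))
pH = 0.7696

0.7696


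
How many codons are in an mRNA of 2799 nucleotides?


codons = nucleotides / 3
codons = 2799 / 3 = 933

933


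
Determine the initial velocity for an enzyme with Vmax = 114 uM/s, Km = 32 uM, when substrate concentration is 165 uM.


v = Vmax * [S] / (Km + [S])
v = 114 * 165 / (32 + 165)
v = 95.4822 uM/s

95.4822 uM/s


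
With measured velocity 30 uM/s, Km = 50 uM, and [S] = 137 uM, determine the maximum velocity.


Vmax = v * (Km + [S]) / [S]
Vmax = 30 * (50 + 137) / 137
Vmax = 40.9489 uM/s

40.9489 uM/s


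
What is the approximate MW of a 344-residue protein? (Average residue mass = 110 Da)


MW = n_residues * 110 Da
MW = 344 * 110
MW = 37840 Da

37840 Da


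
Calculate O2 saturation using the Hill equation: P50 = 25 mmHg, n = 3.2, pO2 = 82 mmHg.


Y = pO2^n / (P50^n + pO2^n)
Y = 82^3.2 / (25^3.2 + 82^3.2)
Y = 97.81%

97.81%


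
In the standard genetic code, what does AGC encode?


Standard genetic code lookup.
Codon AGC -> Ser

Ser


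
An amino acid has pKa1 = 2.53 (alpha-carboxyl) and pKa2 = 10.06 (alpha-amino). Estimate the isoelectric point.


pI = (pKa1 + pKa2) / 2
pI = (2.53 + 10.06) / 2
pI = 6.295

6.295


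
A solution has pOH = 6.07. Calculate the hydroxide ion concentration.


[OH-] = 10^(-pOH)
[OH-] = 10^(-6.07)
[OH-] = 8.511e-07 M

8.511e-07 M


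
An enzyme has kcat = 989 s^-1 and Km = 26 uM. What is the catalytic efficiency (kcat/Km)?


Catalytic efficiency = kcat / Km
= 989 / 26
= 38.0385 uM^-1*s^-1

38.0385 uM^-1*s^-1


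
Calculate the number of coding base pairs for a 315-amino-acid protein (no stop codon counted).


Each amino acid = 1 codon = 3 bp
bp = 315 * 3 = 945 bp

945 bp


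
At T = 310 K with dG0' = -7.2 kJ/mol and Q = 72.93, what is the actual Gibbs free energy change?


dG = dG0' + RT * ln(Q) / 1000
dG = -7.2 + 8.314 * 310 * ln(72.93) / 1000
dG = 3.8555 kJ/mol

3.8555 kJ/mol


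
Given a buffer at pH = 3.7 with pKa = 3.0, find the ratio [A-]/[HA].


[A-]/[HA] = 10^(pH - pKa)
= 10^(3.7 - 3.0)
= 5.0119

5.0119


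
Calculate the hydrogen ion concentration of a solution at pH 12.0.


[H+] = 10^(-pH)
[H+] = 10^(-12.0)
[H+] = 1.000e-12 M

1.000e-12 M


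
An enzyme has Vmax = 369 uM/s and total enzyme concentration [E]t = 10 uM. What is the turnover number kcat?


kcat = Vmax / [E]t
kcat = 369 / 10
kcat = 36.9 s^-1

36.9 s^-1


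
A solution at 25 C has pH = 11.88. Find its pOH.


pOH = 14 - pH
pOH = 14 - 11.88
pOH = 2.12

2.12


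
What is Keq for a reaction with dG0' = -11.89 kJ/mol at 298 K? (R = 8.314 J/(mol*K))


Keq = exp(-dG0 * 1000 / (R * T))
Keq = exp(-(-11.89) * 1000 / (8.314 * 298))
Keq = 121.3954

121.3954


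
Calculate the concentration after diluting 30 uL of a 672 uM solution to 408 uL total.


C2 = C1 * V1 / V2
C2 = 672 * 30 / 408
C2 = 49.4118 uM

49.4118 uM


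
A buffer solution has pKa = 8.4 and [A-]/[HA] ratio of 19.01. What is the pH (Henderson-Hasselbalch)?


pH = pKa + log10([A-]/[HA])
pH = 8.4 + log10(19.01)
pH = 9.679

9.679


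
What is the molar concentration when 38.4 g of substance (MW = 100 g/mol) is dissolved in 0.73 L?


C = (mass / MW) / volume
C = (38.4 / 100) / 0.73
C = 0.526 M

0.526 M


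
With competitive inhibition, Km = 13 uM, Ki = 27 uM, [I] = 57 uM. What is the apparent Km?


Km_app = Km * (1 + [I]/Ki)
Km_app = 13 * (1 + 57/27)
Km_app = 40.4444 uM

40.4444 uM


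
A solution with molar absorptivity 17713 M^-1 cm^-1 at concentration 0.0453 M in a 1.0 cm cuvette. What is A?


A = epsilon * c * l
A = 17713 * 0.0453 * 1.0
A = 802.3989

802.3989


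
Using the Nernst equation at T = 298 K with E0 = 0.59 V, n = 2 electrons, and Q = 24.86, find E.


E = E0 - (RT/nF) * ln(Q)
E = 0.59 - (8.314 * 298 / (2 * 96485)) * ln(24.86)
E = 0.5487 V

0.5487 V


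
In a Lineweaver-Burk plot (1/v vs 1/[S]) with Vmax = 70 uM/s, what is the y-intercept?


y-intercept = 1/Vmax
= 1/70
= 0.0143 s/uM

0.0143 s/uM


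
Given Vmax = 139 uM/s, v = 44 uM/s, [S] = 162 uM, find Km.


Km = [S] * (Vmax - v) / v
Km = 162 * (139 - 44) / 44
Km = 349.7727 uM

349.7727 uM


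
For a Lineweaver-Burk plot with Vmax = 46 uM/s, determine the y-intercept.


y-intercept = 1/Vmax
= 1/46
= 0.0217 s/uM

0.0217 s/uM


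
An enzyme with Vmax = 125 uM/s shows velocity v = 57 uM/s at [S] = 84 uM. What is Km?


Km = [S] * (Vmax - v) / v
Km = 84 * (125 - 57) / 57
Km = 100.2105 uM

100.2105 uM


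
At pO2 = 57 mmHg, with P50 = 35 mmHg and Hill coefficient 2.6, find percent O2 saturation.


Y = pO2^n / (P50^n + pO2^n)
Y = 57^2.6 / (35^2.6 + 57^2.6)
Y = 78.04%

78.04%


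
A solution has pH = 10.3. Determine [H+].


[H+] = 10^(-pH)
[H+] = 10^(-10.3)
[H+] = 5.012e-11 M

5.012e-11 M


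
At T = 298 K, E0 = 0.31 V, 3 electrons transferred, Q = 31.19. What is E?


E = E0 - (RT/nF) * ln(Q)
E = 0.31 - (8.314 * 298 / (3 * 96485)) * ln(31.19)
E = 0.2806 V

0.2806 V


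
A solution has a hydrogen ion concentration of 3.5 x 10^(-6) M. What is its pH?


pH = -log10([H+])
pH = -log10(3.5 x 10^(-6))
pH = 5.4559

5.4559


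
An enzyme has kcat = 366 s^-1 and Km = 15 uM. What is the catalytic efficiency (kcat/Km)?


Catalytic efficiency = kcat / Km
= 366 / 15
= 24.4 uM^-1*s^-1

24.4 uM^-1*s^-1


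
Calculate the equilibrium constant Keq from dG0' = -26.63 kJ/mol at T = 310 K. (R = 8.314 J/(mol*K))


Keq = exp(-dG0 * 1000 / (R * T))
Keq = exp(-(-26.63) * 1000 / (8.314 * 310))
Keq = 30710.447

30710.447


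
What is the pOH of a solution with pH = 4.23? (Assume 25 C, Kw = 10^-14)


pOH = 14 - pH
pOH = 14 - 4.23
pOH = 9.77

9.77


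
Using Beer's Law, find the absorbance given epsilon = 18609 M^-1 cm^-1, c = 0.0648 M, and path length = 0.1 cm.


A = epsilon * c * l
A = 18609 * 0.0648 * 0.1
A = 120.5863

120.5863


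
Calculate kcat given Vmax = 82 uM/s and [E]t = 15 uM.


kcat = Vmax / [E]t
kcat = 82 / 15
kcat = 5.4667 s^-1

5.4667 s^-1


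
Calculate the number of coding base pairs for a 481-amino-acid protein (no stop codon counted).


Each amino acid = 1 codon = 3 bp
bp = 481 * 3 = 1443 bp

1443 bp


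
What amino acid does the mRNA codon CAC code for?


Standard genetic code lookup.
Codon CAC -> His

His


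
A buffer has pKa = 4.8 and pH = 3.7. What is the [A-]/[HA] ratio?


[A-]/[HA] = 10^(pH - pKa)
= 10^(3.7 - 4.8)
= 0.0794

0.0794


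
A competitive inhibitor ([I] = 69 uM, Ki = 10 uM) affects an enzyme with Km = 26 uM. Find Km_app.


Km_app = Km * (1 + [I]/Ki)
Km_app = 26 * (1 + 69/10)
Km_app = 205.4 uM

205.4 uM


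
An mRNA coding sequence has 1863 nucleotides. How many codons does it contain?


codons = nucleotides / 3
codons = 1863 / 3 = 621

621


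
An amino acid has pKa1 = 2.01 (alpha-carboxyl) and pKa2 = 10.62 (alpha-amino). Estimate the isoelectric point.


pI = (pKa1 + pKa2) / 2
pI = (2.01 + 10.62) / 2
pI = 6.315

6.315


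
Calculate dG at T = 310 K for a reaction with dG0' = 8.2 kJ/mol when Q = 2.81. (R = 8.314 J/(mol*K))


dG = dG0' + RT * ln(Q) / 1000
dG = 8.2 + 8.314 * 310 * ln(2.81) / 1000
dG = 10.8629 kJ/mol

10.8629 kJ/mol


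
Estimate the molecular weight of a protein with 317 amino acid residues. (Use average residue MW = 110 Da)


MW = n_residues * 110 Da
MW = 317 * 110
MW = 34870 Da

34870 Da


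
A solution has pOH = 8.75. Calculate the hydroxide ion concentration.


[OH-] = 10^(-pOH)
[OH-] = 10^(-8.75)
[OH-] = 1.778e-09 M

1.778e-09 M


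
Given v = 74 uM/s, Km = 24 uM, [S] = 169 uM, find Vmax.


Vmax = v * (Km + [S]) / [S]
Vmax = 74 * (24 + 169) / 169
Vmax = 84.5089 uM/s

84.5089 uM/s


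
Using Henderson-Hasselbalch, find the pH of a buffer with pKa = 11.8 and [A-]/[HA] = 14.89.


pH = pKa + log10([A-]/[HA])
pH = 11.8 + log10(14.89)
pH = 12.9729

12.9729


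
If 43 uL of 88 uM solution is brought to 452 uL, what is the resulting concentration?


C2 = C1 * V1 / V2
C2 = 88 * 43 / 452
C2 = 8.3717 uM

8.3717 uM


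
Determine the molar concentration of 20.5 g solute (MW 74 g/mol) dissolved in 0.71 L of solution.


C = (mass / MW) / volume
C = (20.5 / 74) / 0.71
C = 0.3902 M

0.3902 M


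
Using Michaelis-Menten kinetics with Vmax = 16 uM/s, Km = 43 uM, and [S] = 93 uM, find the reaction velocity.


v = Vmax * [S] / (Km + [S])
v = 16 * 93 / (43 + 93)
v = 10.9412 uM/s

10.9412 uM/s


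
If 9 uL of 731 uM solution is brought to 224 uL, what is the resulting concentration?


C2 = C1 * V1 / V2
C2 = 731 * 9 / 224
C2 = 29.3705 uM

29.3705 uM


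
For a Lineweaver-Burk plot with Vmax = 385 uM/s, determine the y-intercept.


y-intercept = 1/Vmax
= 1/385
= 0.0026 s/uM

0.0026 s/uM


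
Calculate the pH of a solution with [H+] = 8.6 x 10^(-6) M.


pH = -log10([H+])
pH = -log10(8.6 x 10^(-6))
pH = 5.0655

5.0655


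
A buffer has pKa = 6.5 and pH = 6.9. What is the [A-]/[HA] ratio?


[A-]/[HA] = 10^(pH - pKa)
= 10^(6.9 - 6.5)
= 2.5119

2.5119


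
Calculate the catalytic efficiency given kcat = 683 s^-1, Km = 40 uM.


Catalytic efficiency = kcat / Km
= 683 / 40
= 17.075 uM^-1*s^-1

17.075 uM^-1*s^-1


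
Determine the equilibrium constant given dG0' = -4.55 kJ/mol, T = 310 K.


Keq = exp(-dG0 * 1000 / (R * T))
Keq = exp(-(-4.55) * 1000 / (8.314 * 310))
Keq = 5.8438

5.8438


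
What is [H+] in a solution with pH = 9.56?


[H+] = 10^(-pH)
[H+] = 10^(-9.56)
[H+] = 2.754e-10 M

2.754e-10 M


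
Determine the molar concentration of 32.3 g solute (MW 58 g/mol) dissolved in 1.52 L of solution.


C = (mass / MW) / volume
C = (32.3 / 58) / 1.52
C = 0.3664 M

0.3664 M


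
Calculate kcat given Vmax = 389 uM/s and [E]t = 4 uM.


kcat = Vmax / [E]t
kcat = 389 / 4
kcat = 97.25 s^-1

97.25 s^-1


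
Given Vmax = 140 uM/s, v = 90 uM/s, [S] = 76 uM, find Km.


Km = [S] * (Vmax - v) / v
Km = 76 * (140 - 90) / 90
Km = 42.2222 uM

42.2222 uM


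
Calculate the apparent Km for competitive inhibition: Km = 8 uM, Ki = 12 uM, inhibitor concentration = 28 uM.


Km_app = Km * (1 + [I]/Ki)
Km_app = 8 * (1 + 28/12)
Km_app = 26.6667 uM

26.6667 uM


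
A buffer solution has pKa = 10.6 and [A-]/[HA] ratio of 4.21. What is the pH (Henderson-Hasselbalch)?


pH = pKa + log10([A-]/[HA])
pH = 10.6 + log10(4.21)
pH = 11.2243

11.2243


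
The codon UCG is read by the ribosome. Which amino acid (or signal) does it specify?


Standard genetic code lookup.
Codon UCG -> Ser

Ser


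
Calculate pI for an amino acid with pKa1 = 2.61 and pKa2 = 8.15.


pI = (pKa1 + pKa2) / 2
pI = (2.61 + 8.15) / 2
pI = 5.38

5.38


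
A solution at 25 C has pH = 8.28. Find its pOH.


pOH = 14 - pH
pOH = 14 - 8.28
pOH = 5.72

5.72


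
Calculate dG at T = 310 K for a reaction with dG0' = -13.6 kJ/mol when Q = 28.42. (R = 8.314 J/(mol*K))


dG = dG0' + RT * ln(Q) / 1000
dG = -13.6 + 8.314 * 310 * ln(28.42) / 1000
dG = -4.9734 kJ/mol

-4.9734 kJ/mol


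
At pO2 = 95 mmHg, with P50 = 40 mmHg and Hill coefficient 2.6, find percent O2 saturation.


Y = pO2^n / (P50^n + pO2^n)
Y = 95^2.6 / (40^2.6 + 95^2.6)
Y = 90.46%

90.46%


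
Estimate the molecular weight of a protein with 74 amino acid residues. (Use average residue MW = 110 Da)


MW = n_residues * 110 Da
MW = 74 * 110
MW = 8140 Da

8140 Da


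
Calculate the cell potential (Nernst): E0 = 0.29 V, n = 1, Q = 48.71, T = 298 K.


E = E0 - (RT/nF) * ln(Q)
E = 0.29 - (8.314 * 298 / (1 * 96485)) * ln(48.71)
E = 0.1902 V

0.1902 V


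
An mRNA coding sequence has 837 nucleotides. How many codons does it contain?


codons = nucleotides / 3
codons = 837 / 3 = 279

279


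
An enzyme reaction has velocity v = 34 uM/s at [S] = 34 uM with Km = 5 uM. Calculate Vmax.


Vmax = v * (Km + [S]) / [S]
Vmax = 34 * (5 + 34) / 34
Vmax = 39.0 uM/s

39.0 uM/s


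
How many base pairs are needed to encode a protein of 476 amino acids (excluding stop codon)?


Each amino acid = 1 codon = 3 bp
bp = 476 * 3 = 1428 bp

1428 bp


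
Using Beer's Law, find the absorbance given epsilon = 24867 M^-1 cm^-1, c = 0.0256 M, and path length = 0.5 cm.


A = epsilon * c * l
A = 24867 * 0.0256 * 0.5
A = 318.2976

318.2976


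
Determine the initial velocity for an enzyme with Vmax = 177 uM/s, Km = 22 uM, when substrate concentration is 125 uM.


v = Vmax * [S] / (Km + [S])
v = 177 * 125 / (22 + 125)
v = 150.5102 uM/s

150.5102 uM/s


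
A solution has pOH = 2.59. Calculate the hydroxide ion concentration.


[OH-] = 10^(-pOH)
[OH-] = 10^(-2.59)
[OH-] = 0.0026 M

0.0026 M


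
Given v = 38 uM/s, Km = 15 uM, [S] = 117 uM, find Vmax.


Vmax = v * (Km + [S]) / [S]
Vmax = 38 * (15 + 117) / 117
Vmax = 42.8718 uM/s

42.8718 uM/s


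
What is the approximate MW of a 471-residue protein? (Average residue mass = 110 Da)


MW = n_residues * 110 Da
MW = 471 * 110
MW = 51810 Da

51810 Da


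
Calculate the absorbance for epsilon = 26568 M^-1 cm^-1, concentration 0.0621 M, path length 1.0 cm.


A = epsilon * c * l
A = 26568 * 0.0621 * 1.0
A = 1649.8728

1649.8728


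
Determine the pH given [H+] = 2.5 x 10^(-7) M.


pH = -log10([H+])
pH = -log10(2.5 x 10^(-7))
pH = 6.6021

6.6021


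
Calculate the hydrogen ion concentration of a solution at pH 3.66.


[H+] = 10^(-pH)
[H+] = 10^(-3.66)
[H+] = 2.188e-04 M

2.188e-04 M


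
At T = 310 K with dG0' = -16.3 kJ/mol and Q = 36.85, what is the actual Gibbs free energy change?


dG = dG0' + RT * ln(Q) / 1000
dG = -16.3 + 8.314 * 310 * ln(36.85) / 1000
dG = -7.0039 kJ/mol

-7.0039 kJ/mol


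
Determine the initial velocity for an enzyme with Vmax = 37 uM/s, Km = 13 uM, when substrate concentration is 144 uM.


v = Vmax * [S] / (Km + [S])
v = 37 * 144 / (13 + 144)
v = 33.9363 uM/s

33.9363 uM/s


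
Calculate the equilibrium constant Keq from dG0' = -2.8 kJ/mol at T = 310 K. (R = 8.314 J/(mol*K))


Keq = exp(-dG0 * 1000 / (R * T))
Keq = exp(-(-2.8) * 1000 / (8.314 * 310))
Keq = 2.9636

2.9636


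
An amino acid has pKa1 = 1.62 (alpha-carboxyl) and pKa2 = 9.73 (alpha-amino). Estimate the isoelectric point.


pI = (pKa1 + pKa2) / 2
pI = (1.62 + 9.73) / 2
pI = 5.675

5.675


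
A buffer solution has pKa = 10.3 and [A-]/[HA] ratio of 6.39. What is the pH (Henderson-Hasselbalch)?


pH = pKa + log10([A-]/[HA])
pH = 10.3 + log10(6.39)
pH = 11.1055

11.1055


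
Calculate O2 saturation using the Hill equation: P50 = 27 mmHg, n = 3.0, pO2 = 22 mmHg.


Y = pO2^n / (P50^n + pO2^n)
Y = 22^3.0 / (27^3.0 + 22^3.0)
Y = 35.11%

35.11%


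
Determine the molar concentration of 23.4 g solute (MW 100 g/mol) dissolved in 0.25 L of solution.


C = (mass / MW) / volume
C = (23.4 / 100) / 0.25
C = 0.936 M

0.936 M


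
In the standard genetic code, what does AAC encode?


Standard genetic code lookup.
Codon AAC -> Asn

Asn


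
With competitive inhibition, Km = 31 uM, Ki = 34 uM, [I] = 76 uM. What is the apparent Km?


Km_app = Km * (1 + [I]/Ki)
Km_app = 31 * (1 + 76/34)
Km_app = 100.2941 uM

100.2941 uM


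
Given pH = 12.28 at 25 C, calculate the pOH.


pOH = 14 - pH
pOH = 14 - 12.28
pOH = 1.72

1.72


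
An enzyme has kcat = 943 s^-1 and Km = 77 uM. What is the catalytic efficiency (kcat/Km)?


Catalytic efficiency = kcat / Km
= 943 / 77
= 12.2468 uM^-1*s^-1

12.2468 uM^-1*s^-1


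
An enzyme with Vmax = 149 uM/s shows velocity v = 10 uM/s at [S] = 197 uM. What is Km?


Km = [S] * (Vmax - v) / v
Km = 197 * (149 - 10) / 10
Km = 2738.3 uM

2738.3 uM


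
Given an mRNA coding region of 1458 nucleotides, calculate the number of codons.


codons = nucleotides / 3
codons = 1458 / 3 = 486

486


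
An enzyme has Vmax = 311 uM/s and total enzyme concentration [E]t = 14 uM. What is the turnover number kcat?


kcat = Vmax / [E]t
kcat = 311 / 14
kcat = 22.2143 s^-1

22.2143 s^-1


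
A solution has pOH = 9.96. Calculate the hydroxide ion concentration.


[OH-] = 10^(-pOH)
[OH-] = 10^(-9.96)
[OH-] = 1.096e-10 M

1.096e-10 M


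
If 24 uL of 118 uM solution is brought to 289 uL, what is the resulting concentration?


C2 = C1 * V1 / V2
C2 = 118 * 24 / 289
C2 = 9.7993 uM

9.7993 uM


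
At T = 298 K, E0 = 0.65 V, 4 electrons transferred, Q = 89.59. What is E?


E = E0 - (RT/nF) * ln(Q)
E = 0.65 - (8.314 * 298 / (4 * 96485)) * ln(89.59)
E = 0.6211 V

0.6211 V


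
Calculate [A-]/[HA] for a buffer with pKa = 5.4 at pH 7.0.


[A-]/[HA] = 10^(pH - pKa)
= 10^(7.0 - 5.4)
= 39.8107

39.8107


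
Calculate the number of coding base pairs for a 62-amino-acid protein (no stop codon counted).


Each amino acid = 1 codon = 3 bp
bp = 62 * 3 = 186 bp

186 bp


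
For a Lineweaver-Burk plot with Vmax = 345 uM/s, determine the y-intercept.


y-intercept = 1/Vmax
= 1/345
= 0.0029 s/uM

0.0029 s/uM


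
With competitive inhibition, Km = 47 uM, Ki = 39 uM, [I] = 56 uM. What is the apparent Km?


Km_app = Km * (1 + [I]/Ki)
Km_app = 47 * (1 + 56/39)
Km_app = 114.4872 uM

114.4872 uM


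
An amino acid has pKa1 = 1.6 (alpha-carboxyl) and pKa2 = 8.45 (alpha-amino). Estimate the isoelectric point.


pI = (pKa1 + pKa2) / 2
pI = (1.6 + 8.45) / 2
pI = 5.025

5.025


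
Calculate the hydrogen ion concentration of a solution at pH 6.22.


[H+] = 10^(-pH)
[H+] = 10^(-6.22)
[H+] = 6.026e-07 M

6.026e-07 M


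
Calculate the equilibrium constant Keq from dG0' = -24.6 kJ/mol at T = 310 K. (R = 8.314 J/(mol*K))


Keq = exp(-dG0 * 1000 / (R * T))
Keq = exp(-(-24.6) * 1000 / (8.314 * 310))
Keq = 13970.7957

13970.7957


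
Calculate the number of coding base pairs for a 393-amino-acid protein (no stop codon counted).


Each amino acid = 1 codon = 3 bp
bp = 393 * 3 = 1179 bp

1179 bp


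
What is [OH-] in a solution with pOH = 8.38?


[OH-] = 10^(-pOH)
[OH-] = 10^(-8.38)
[OH-] = 4.169e-09 M

4.169e-09 M


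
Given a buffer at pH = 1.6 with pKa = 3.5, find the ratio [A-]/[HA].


[A-]/[HA] = 10^(pH - pKa)
= 10^(1.6 - 3.5)
= 0.0126

0.0126


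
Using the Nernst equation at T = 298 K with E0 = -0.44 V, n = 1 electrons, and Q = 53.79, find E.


E = E0 - (RT/nF) * ln(Q)
E = -0.44 - (8.314 * 298 / (1 * 96485)) * ln(53.79)
E = -0.5423 V

-0.5423 V


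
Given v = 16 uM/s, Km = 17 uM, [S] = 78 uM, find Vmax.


Vmax = v * (Km + [S]) / [S]
Vmax = 16 * (17 + 78) / 78
Vmax = 19.4872 uM/s

19.4872 uM/s


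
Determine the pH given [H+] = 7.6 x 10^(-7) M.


pH = -log10([H+])
pH = -log10(7.6 x 10^(-7))
pH = 6.1192

6.1192


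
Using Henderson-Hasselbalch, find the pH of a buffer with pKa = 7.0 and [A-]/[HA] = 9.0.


pH = pKa + log10([A-]/[HA])
pH = 7.0 + log10(9.0)
pH = 7.9542

7.9542


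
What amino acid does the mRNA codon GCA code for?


Standard genetic code lookup.
Codon GCA -> Ala

Ala


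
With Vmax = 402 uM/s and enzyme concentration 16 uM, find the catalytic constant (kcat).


kcat = Vmax / [E]t
kcat = 402 / 16
kcat = 25.125 s^-1

25.125 s^-1


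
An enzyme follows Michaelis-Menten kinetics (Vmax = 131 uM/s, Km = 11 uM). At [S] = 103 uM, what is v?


v = Vmax * [S] / (Km + [S])
v = 131 * 103 / (11 + 103)
v = 118.3596 uM/s

118.3596 uM/s


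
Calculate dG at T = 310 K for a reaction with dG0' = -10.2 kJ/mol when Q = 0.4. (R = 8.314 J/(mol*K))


dG = dG0' + RT * ln(Q) / 1000
dG = -10.2 + 8.314 * 310 * ln(0.4) / 1000
dG = -12.5616 kJ/mol

-12.5616 kJ/mol


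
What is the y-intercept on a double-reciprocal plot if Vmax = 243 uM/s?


y-intercept = 1/Vmax
= 1/243
= 0.0041 s/uM

0.0041 s/uM


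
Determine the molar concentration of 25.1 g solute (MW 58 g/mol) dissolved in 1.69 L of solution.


C = (mass / MW) / volume
C = (25.1 / 58) / 1.69
C = 0.2561 M

0.2561 M


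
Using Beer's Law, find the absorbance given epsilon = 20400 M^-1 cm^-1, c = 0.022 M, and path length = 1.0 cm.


A = epsilon * c * l
A = 20400 * 0.022 * 1.0
A = 448.8

448.8


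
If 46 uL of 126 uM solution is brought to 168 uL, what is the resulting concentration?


C2 = C1 * V1 / V2
C2 = 126 * 46 / 168
C2 = 34.5 uM

34.5 uM


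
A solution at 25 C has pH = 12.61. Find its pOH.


pOH = 14 - pH
pOH = 14 - 12.61
pOH = 1.39

1.39


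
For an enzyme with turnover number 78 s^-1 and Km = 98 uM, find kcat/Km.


Catalytic efficiency = kcat / Km
= 78 / 98
= 0.7959 uM^-1*s^-1

0.7959 uM^-1*s^-1


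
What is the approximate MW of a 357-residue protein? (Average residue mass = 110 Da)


MW = n_residues * 110 Da
MW = 357 * 110
MW = 39270 Da

39270 Da


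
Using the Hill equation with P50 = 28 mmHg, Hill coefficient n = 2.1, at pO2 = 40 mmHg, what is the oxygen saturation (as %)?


Y = pO2^n / (P50^n + pO2^n)
Y = 40^2.1 / (28^2.1 + 40^2.1)
Y = 67.9%

67.9%


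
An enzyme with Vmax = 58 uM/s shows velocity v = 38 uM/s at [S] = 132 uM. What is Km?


Km = [S] * (Vmax - v) / v
Km = 132 * (58 - 38) / 38
Km = 69.4737 uM

69.4737 uM


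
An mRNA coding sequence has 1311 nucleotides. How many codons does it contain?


codons = nucleotides / 3
codons = 1311 / 3 = 437

437


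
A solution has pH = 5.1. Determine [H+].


[H+] = 10^(-pH)
[H+] = 10^(-5.1)
[H+] = 7.943e-06 M

7.943e-06 M


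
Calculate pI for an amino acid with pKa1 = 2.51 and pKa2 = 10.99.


pI = (pKa1 + pKa2) / 2
pI = (2.51 + 10.99) / 2
pI = 6.75

6.75


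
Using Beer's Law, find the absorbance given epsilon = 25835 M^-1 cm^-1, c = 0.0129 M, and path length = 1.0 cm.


A = epsilon * c * l
A = 25835 * 0.0129 * 1.0
A = 333.2715

333.2715


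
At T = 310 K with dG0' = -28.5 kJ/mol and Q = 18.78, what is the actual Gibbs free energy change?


dG = dG0' + RT * ln(Q) / 1000
dG = -28.5 + 8.314 * 310 * ln(18.78) / 1000
dG = -20.9412 kJ/mol

-20.9412 kJ/mol


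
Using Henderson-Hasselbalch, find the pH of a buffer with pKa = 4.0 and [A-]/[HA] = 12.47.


pH = pKa + log10([A-]/[HA])
pH = 4.0 + log10(12.47)
pH = 5.0959

5.0959


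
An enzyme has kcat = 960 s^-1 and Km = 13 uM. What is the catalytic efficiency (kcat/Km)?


Catalytic efficiency = kcat / Km
= 960 / 13
= 73.8462 uM^-1*s^-1

73.8462 uM^-1*s^-1


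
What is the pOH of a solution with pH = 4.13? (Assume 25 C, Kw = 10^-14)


pOH = 14 - pH
pOH = 14 - 4.13
pOH = 9.87

9.87


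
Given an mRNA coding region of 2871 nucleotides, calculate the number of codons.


codons = nucleotides / 3
codons = 2871 / 3 = 957

957


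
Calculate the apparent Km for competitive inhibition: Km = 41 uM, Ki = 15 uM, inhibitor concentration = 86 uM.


Km_app = Km * (1 + [I]/Ki)
Km_app = 41 * (1 + 86/15)
Km_app = 276.0667 uM

276.0667 uM


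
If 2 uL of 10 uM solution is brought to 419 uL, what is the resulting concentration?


C2 = C1 * V1 / V2
C2 = 10 * 2 / 419
C2 = 0.0477 uM

0.0477 uM


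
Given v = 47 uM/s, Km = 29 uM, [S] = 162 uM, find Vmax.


Vmax = v * (Km + [S]) / [S]
Vmax = 47 * (29 + 162) / 162
Vmax = 55.4136 uM/s

55.4136 uM/s


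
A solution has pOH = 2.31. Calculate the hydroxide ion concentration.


[OH-] = 10^(-pOH)
[OH-] = 10^(-2.31)
[OH-] = 0.0049 M

0.0049 M


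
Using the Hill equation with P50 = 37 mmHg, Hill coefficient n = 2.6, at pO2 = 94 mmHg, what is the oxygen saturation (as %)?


Y = pO2^n / (P50^n + pO2^n)
Y = 94^2.6 / (37^2.6 + 94^2.6)
Y = 91.87%

91.87%


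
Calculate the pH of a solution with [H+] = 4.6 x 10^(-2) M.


pH = -log10([H+])
pH = -log10(4.6 x 10^(-2))
pH = 1.3372

1.3372


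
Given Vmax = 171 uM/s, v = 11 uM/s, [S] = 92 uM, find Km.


Km = [S] * (Vmax - v) / v
Km = 92 * (171 - 11) / 11
Km = 1338.1818 uM

1338.1818 uM


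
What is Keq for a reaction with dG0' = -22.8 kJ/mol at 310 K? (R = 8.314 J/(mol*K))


Keq = exp(-dG0 * 1000 / (R * T))
Keq = exp(-(-22.8) * 1000 / (8.314 * 310))
Keq = 6948.8394

6948.8394


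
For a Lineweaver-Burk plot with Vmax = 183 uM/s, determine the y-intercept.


y-intercept = 1/Vmax
= 1/183
= 0.0055 s/uM

0.0055 s/uM


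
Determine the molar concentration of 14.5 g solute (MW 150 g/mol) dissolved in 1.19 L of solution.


C = (mass / MW) / volume
C = (14.5 / 150) / 1.19
C = 0.0812 M

0.0812 M


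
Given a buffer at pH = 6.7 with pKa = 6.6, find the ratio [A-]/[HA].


[A-]/[HA] = 10^(pH - pKa)
= 10^(6.7 - 6.6)
= 1.2589

1.2589


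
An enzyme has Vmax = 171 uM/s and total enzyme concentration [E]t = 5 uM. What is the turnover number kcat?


kcat = Vmax / [E]t
kcat = 171 / 5
kcat = 34.2 s^-1

34.2 s^-1


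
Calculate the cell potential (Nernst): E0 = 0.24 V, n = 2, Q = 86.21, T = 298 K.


E = E0 - (RT/nF) * ln(Q)
E = 0.24 - (8.314 * 298 / (2 * 96485)) * ln(86.21)
E = 0.1828 V

0.1828 V


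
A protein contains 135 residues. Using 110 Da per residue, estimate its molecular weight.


MW = n_residues * 110 Da
MW = 135 * 110
MW = 14850 Da

14850 Da


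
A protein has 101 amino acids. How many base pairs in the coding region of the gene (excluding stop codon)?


Each amino acid = 1 codon = 3 bp
bp = 101 * 3 = 303 bp

303 bp


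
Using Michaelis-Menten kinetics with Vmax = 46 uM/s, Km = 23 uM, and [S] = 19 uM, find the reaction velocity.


v = Vmax * [S] / (Km + [S])
v = 46 * 19 / (23 + 19)
v = 20.8095 uM/s

20.8095 uM/s


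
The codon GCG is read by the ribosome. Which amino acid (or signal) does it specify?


Standard genetic code lookup.
Codon GCG -> Ala

Ala


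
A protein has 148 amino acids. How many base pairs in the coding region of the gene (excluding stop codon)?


Each amino acid = 1 codon = 3 bp
bp = 148 * 3 = 444 bp

444 bp


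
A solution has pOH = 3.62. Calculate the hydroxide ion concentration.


[OH-] = 10^(-pOH)
[OH-] = 10^(-3.62)
[OH-] = 2.399e-04 M

2.399e-04 M


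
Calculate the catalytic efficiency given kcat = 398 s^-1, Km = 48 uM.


Catalytic efficiency = kcat / Km
= 398 / 48
= 8.2917 uM^-1*s^-1

8.2917 uM^-1*s^-1


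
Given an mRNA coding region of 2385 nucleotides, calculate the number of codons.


codons = nucleotides / 3
codons = 2385 / 3 = 795

795


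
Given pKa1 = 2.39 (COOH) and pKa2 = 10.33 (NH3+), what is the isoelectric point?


pI = (pKa1 + pKa2) / 2
pI = (2.39 + 10.33) / 2
pI = 6.36

6.36


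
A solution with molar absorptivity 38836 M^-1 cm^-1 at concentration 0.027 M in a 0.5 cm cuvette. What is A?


A = epsilon * c * l
A = 38836 * 0.027 * 0.5
A = 524.286

524.286


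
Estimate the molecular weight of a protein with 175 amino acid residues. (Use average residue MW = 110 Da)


MW = n_residues * 110 Da
MW = 175 * 110
MW = 19250 Da

19250 Da


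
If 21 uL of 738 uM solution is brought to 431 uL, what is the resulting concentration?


C2 = C1 * V1 / V2
C2 = 738 * 21 / 431
C2 = 35.9582 uM

35.9582 uM


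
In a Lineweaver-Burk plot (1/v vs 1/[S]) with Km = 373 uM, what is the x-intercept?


x-intercept = -1/Km
= -1/373
= -0.0027 1/uM

-0.0027 1/uM


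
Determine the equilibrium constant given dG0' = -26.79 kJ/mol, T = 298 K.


Keq = exp(-dG0 * 1000 / (R * T))
Keq = exp(-(-26.79) * 1000 / (8.314 * 298))
Keq = 49662.5117

49662.5117


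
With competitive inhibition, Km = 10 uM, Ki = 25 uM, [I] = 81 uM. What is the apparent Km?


Km_app = Km * (1 + [I]/Ki)
Km_app = 10 * (1 + 81/25)
Km_app = 42.4 uM

42.4 uM


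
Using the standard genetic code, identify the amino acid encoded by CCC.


Standard genetic code lookup.
Codon CCC -> Pro

Pro


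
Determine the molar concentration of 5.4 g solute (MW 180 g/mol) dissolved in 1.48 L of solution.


C = (mass / MW) / volume
C = (5.4 / 180) / 1.48
C = 0.0203 M

0.0203 M


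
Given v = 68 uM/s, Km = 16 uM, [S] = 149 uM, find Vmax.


Vmax = v * (Km + [S]) / [S]
Vmax = 68 * (16 + 149) / 149
Vmax = 75.302 uM/s

75.302 uM/s


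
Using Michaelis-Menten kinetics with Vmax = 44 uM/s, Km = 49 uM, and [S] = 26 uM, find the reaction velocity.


v = Vmax * [S] / (Km + [S])
v = 44 * 26 / (49 + 26)
v = 15.2533 uM/s

15.2533 uM/s


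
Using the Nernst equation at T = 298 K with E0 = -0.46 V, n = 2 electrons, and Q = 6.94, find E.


E = E0 - (RT/nF) * ln(Q)
E = -0.46 - (8.314 * 298 / (2 * 96485)) * ln(6.94)
E = -0.4849 V

-0.4849 V


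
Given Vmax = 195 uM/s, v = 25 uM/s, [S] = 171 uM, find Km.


Km = [S] * (Vmax - v) / v
Km = 171 * (195 - 25) / 25
Km = 1162.8 uM

1162.8 uM


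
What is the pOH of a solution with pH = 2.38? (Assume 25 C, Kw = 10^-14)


pOH = 14 - pH
pOH = 14 - 2.38
pOH = 11.62

11.62
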